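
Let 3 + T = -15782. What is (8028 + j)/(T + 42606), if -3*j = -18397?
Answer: 42481/80463 ≈ 0.52796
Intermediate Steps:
j = 18397/3 (j = -⅓*(-18397) = 18397/3 ≈ 6132.3)
T = -15785 (T = -3 - 15782 = -15785)
(8028 + j)/(T + 42606) = (8028 + 18397/3)/(-15785 + 42606) = (42481/3)/26821 = (42481/3)*(1/26821) = 42481/80463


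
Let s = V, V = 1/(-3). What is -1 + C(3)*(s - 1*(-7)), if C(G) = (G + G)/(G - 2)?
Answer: 39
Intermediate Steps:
V = -⅓ ≈ -0.33333
C(G) = 2*G/(-2 + G) (C(G) = (2*G)/(-2 + G) = 2*G/(-2 + G))
s = -⅓ ≈ -0.33333
-1 + C(3)*(s - 1*(-7)) = -1 + (2*3/(-2 + 3))*(-⅓ - 1*(-7)) = -1 + (2*3/1)*(-⅓ + 7) = -1 + (2*3*1)*(20/3) = -1 + 6*(20/3) = -1 + 40 = 39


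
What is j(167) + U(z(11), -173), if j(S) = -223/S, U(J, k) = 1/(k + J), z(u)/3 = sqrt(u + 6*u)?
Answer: -6548519/4882412 - 3*sqrt(77)/29236 ≈ -1.3421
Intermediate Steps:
z(u) = 3*sqrt(7)*sqrt(u) (z(u) = 3*sqrt(u + 6*u) = 3*sqrt(7*u) = 3*(sqrt(7)*sqrt(u)) = 3*sqrt(7)*sqrt(u))
U(J, k) = 1/(J + k)
j(167) + U(z(11), -173) = -223/167 + 1/(3*sqrt(7)*sqrt(11) - 173) = -223*1/167 + 1/(3*sqrt(77) - 173) = -223/167 + 1/(-173 + 3*sqrt(77))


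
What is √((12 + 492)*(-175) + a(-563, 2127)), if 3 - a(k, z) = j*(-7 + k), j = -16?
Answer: 3*I*√10813 ≈ 311.96*I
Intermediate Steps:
a(k, z) = -109 + 16*k (a(k, z) = 3 - (-16)*(-7 + k) = 3 - (112 - 16*k) = 3 + (-112 + 16*k) = -109 + 16*k)
√((12 + 492)*(-175) + a(-563, 2127)) = √((12 + 492)*(-175) + (-109 + 16*(-563))) = √(504*(-175) + (-109 - 9008)) = √(-88200 - 9117) = √(-97317) = 3*I*√10813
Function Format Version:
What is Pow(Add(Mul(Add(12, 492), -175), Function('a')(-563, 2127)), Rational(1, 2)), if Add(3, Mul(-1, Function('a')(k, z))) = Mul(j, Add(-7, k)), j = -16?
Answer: Mul(3, I, Pow(10813, Rational(1, 2))) ≈ Mul(311.96, I)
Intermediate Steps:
Function('a')(k, z) = Add(-109, Mul(16, k)) (Function('a')(k, z) = Add(3, Mul(-1, Mul(-16, Add(-7, k)))) = Add(3, Mul(-1, Add(112, Mul(-16, k)))) = Add(3, Add(-112, Mul(16, k))) = Add(-109, Mul(16, k)))
Pow(Add(Mul(Add(12, 492), -175), Function('a')(-563, 2127)), Rational(1, 2)) = Pow(Add(Mul(Add(12, 492), -175), Add(-109, Mul(16, -563))), Rational(1, 2)) = Pow(Add(Mul(504, -175), Add(-109, -9008)), Rational(1, 2)) = Pow(Add(-88200, -9117), Rational(1, 2)) = Pow(-97317, Rational(1, 2)) = Mul(3, I, Pow(10813, Rational(1, 2)))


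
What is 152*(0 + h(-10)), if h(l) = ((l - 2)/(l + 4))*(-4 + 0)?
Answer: -1216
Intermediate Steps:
h(l) = -4*(-2 + l)/(4 + l) (h(l) = ((-2 + l)/(4 + l))*(-4) = -4*(-2 + l)/(4 + l))
152*(0 + h(-10)) = 152*(0 + 4*(2 - 1*(-10))/(4 - 10)) = 152*(0 + 4*(2 + 10)/(-6)) = 152*(0 + 4*(-⅙)*12) = 152*(0 - 8) = 152*(-8) = -1216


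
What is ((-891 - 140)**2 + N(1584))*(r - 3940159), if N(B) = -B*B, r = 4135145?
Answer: -281968279670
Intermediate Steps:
N(B) = -B**2
((-891 - 140)**2 + N(1584))*(r - 3940159) = ((-891 - 140)**2 - 1*1584**2)*(4135145 - 3940159) = ((-1031)**2 - 1*2509056)*194986 = (1062961 - 2509056)*194986 = -1446095*194986 = -281968279670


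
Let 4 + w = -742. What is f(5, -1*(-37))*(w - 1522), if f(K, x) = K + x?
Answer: -95256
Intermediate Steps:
w = -746 (w = -4 - 742 = -746)
f(5, -1*(-37))*(w - 1522) = (5 - 1*(-37))*(-746 - 1522) = (5 + 37)*(-2268) = 42*(-2268) = -95256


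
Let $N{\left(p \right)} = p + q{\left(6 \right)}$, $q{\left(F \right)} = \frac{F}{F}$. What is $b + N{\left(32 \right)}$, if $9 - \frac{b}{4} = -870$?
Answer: $3549$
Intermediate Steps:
$b = 3516$ ($b = 36 - -3480 = 36 + 3480 = 3516$)
$q{\left(F \right)} = 1$
$N{\left(p \right)} = 1 + p$ ($N{\left(p \right)} = p + 1 = 1 + p$)
$b + N{\left(32 \right)} = 3516 + \left(1 + 32\right) = 3516 + 33 = 3549$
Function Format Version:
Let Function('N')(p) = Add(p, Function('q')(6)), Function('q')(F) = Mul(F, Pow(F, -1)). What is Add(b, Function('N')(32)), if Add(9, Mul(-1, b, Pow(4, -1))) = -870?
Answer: 3549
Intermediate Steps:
b = 3516 (b = Add(36, Mul(-4, -870)) = Add(36, 3480) = 3516)
Function('q')(F) = 1
Function('N')(p) = Add(1, p) (Function('N')(p) = Add(p, 1) = Add(1, p))
Add(b, Function('N')(32)) = Add(3516, Add(1, 32)) = Add(3516, 33) = 3549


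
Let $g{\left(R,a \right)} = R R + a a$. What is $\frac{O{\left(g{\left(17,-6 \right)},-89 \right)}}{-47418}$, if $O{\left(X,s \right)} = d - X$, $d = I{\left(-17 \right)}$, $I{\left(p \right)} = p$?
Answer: $\frac{57}{7903} \approx 0.0072125$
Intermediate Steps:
$d = -17$
$g{\left(R,a \right)} = R^{2} + a^{2}$
$O{\left(X,s \right)} = -17 - X$
$\frac{O{\left(g{\left(17,-6 \right)},-89 \right)}}{-47418} = \frac{-17 - \left(17^{2} + \left(-6\right)^{2}\right)}{-47418} = \left(-17 - \left(289 + 36\right)\right) \left(- \frac{1}{47418}\right) = \left(-17 - 325\right) \left(- \frac{1}{47418}\right) = \left(-342\right) \left(- \frac{1}{47418}\right) = \frac{57}{7903}$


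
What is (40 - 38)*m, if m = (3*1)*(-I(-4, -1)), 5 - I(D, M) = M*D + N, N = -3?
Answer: -24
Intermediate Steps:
I(D, M) = 8 - D*M (I(D, M) = 5 - (M*D - 3) = 5 - (D*M - 3) = 5 - (-3 + D*M) = 5 + (3 - D*M) = 8 - D*M)
m = -12 (m = (3*1)*(-(8 - 1*(-4)*(-1))) = 3*(-(8 - 4)) = 3*(-1*4) = 3*(-4) = -12)
(40 - 38)*m = (40 - 38)*(-12) = 2*(-12) = -24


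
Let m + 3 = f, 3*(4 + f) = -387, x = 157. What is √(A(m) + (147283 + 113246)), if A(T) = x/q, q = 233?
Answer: √14143895462/233 ≈ 510.42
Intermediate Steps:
f = -133 (f = -4 + (⅓)*(-387) = -4 - 129 = -133)
m = -136 (m = -3 - 133 = -136)
A(T) = 157/233
√(A(m) + (147283 + 113246)) = √(157/233 + (147283 + 113246)) = √(157/233 + 260529) = √(60703414/233) = √14143895462/233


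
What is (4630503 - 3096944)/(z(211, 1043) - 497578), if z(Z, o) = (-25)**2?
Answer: -1533559/496953 ≈ -3.0859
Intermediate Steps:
z(Z, o) = 625
(4630503 - 3096944)/(z(211, 1043) - 497578) = (4630503 - 3096944)/(625 - 497578) = 1533559/(-496953) = 1533559*(-1/496953) = -1533559/496953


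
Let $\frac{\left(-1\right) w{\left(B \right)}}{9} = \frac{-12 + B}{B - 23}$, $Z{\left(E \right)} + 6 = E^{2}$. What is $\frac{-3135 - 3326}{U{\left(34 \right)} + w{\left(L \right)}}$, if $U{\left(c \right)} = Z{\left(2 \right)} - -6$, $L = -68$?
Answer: $\frac{587951}{356} \approx 1651.5$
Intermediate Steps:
$Z{\left(E \right)} = -6 + E^{2}$
$U{\left(c \right)} = 4$ ($U{\left(c \right)} = \left(-6 + 2^{2}\right) - -6 = \left(-6 + 4\right) + 6 = -2 + 6 = 4$)
$w{\left(B \right)} = - \frac{9 \left(-12 + B\right)}{-23 + B}$ ($w{\left(B \right)} = - 9 \frac{-12 + B}{B - 23} = - 9 \frac{-12 + B}{-23 + B} = - \frac{9 \left(-12 + B\right)}{-23 + B}$)
$\frac{-3135 - 3326}{U{\left(34 \right)} + w{\left(L \right)}} = \frac{-3135 - 3326}{4 + \frac{9 \left(12 - -68\right)}{-23 - 68}} = - \frac{6461}{4 + \frac{9 \left(12 + 68\right)}{-91}} = - \frac{6461}{4 + 9 \left(- \frac{1}{91}\right) 80} = - \frac{6461}{4 - \frac{720}{91}} = - \frac{6461}{- \frac{356}{91}} = \left(-6461\right) \left(- \frac{91}{356}\right) = \frac{587951}{356}$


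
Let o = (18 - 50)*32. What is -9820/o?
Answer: 2455/256 ≈ 9.5898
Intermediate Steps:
o = -1024 (o = -32*32 = -1024)
-9820/o = -9820/(-1024) = -9820*(-1/1024) = 2455/256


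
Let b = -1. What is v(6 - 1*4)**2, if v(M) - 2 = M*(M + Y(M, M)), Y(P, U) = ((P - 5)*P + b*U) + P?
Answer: 36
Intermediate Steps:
Y(P, U) = P - U + P*(-5 + P) (Y(P, U) = ((P - 5)*P - U) + P = ((-5 + P)*P - U) + P = (P*(-5 + P) - U) + P = (-U + P*(-5 + P)) + P = P - U + P*(-5 + P))
v(M) = 2 + M*(M**2 - 4*M) (v(M) = 2 + M*(M + (M**2 - M - 4*M)) = 2 + M*(M + (M**2 - 5*M)) = 2 + M*(M**2 - 4*M))
v(6 - 1*4)**2 = (2 + (6 - 1*4)**3 - 4*(6 - 1*4)**2)**2 = (2 + (6 - 4)**3 - 4*(6 - 4)**2)**2 = (2 + 2**3 - 4*2**2)**2 = (2 + 8 - 4*4)**2 = (2 + 8 - 16)**2 = (-6)**2 = 36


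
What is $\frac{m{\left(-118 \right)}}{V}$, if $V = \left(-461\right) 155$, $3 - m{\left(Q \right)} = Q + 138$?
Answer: $\frac{17}{71455} \approx 0.00023791$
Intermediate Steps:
$m{\left(Q \right)} = -135 - Q$ ($m{\left(Q \right)} = 3 - \left(Q + 138\right) = 3 - \left(138 + Q\right) = -135 - Q$)
$V = -71455$
$\frac{m{\left(-118 \right)}}{V} = \frac{-135 - -118}{-71455} = \left(-135 + 118\right) \left(- \frac{1}{71455}\right) = \left(-17\right) \left(- \frac{1}{71455}\right) = \frac{17}{71455}$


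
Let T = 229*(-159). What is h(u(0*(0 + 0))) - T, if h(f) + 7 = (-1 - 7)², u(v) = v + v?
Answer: 36468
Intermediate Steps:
u(v) = 2*v
h(f) = 57 (h(f) = -7 + (-1 - 7)² = -7 + (-8)² = -7 + 64 = 57)
T = -36411
h(u(0*(0 + 0))) - T = 57 - 1*(-36411) = 57 + 36411 = 36468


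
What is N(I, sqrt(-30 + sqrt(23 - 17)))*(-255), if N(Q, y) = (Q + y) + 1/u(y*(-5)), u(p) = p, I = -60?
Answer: 51*(-151*I + 300*sqrt(30 - sqrt(6)) + 5*I*sqrt(6))/sqrt(30 - sqrt(6)) ≈ 15300.0 - 1348.2*I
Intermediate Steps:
N(Q, y) = Q + y - 1/(5*y) (N(Q, y) = (Q + y) + 1/(y*(-5)) = (Q + y) + 1/(-5*y) = (Q + y) - 1/(5*y) = Q + y - 1/(5*y))
N(I, sqrt(-30 + sqrt(23 - 17)))*(-255) = (-60 + sqrt(-30 + sqrt(23 - 17)) - 1/(5*sqrt(-30 + sqrt(23 - 17))))*(-255) = (-60 + sqrt(-30 + sqrt(6)) - 1/(5*sqrt(-30 + sqrt(6))))*(-255) = 15300 - 255*sqrt(-30 + sqrt(6)) + 51/sqrt(-30 + sqrt(6))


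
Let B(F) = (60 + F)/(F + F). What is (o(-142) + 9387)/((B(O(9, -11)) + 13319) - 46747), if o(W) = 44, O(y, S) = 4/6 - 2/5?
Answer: -9431/33315 ≈ -0.28309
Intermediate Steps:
O(y, S) = 4/15 (O(y, S) = 4*(1/6) - 2*1/5 = 2/3 - 2/5 = 4/15)
B(F) = (60 + F)/(2*F) (B(F) = (60 + F)/((2*F)) = (60 + F)*(1/(2*F)) = (60 + F)/(2*F))
(o(-142) + 9387)/((B(O(9, -11)) + 13319) - 46747) = (44 + 9387)/(((60 + 4/15)/(2*(4/15)) + 13319) - 46747) = 9431/(((1/2)*(15/4)*(904/15) + 13319) - 46747) = 9431/((113 + 13319) - 46747) = 9431/(13432 - 46747) = 9431/(-33315) = 9431*(-1/33315) = -9431/33315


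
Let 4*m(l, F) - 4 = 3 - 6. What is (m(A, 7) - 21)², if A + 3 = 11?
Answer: 6889/16 ≈ 430.56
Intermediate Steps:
A = 8 (A = -3 + 11 = 8)
m(l, F) = ¼ (m(l, F) = 1 + (3 - 6)/4 = 1 + (¼)*(-3) = 1 - ¾ = ¼)
(m(A, 7) - 21)² = (¼ - 21)² = (-83/4)² = 6889/16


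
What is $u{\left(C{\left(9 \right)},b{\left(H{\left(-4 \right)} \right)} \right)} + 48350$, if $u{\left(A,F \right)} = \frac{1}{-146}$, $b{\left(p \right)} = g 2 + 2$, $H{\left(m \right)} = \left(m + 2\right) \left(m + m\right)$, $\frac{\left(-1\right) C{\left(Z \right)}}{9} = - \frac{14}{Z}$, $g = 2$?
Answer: $\frac{7059099}{146} \approx 48350.0$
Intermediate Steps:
$C{\left(Z \right)} = \frac{126}{Z}$ ($C{\left(Z \right)} = - 9 \left(- \frac{14}{Z}\right) = \frac{126}{Z}$)
$H{\left(m \right)} = 2 m \left(2 + m\right)$ ($H{\left(m \right)} = \left(2 + m\right) 2 m = 2 m \left(2 + m\right)$)
$b{\left(p \right)} = 6$ ($b{\left(p \right)} = 2 \cdot 2 + 2 = 4 + 2 = 6$)
$u{\left(A,F \right)} = - \frac{1}{146}$
$u{\left(C{\left(9 \right)},b{\left(H{\left(-4 \right)} \right)} \right)} + 48350 = - \frac{1}{146} + 48350 = \frac{7059099}{146}$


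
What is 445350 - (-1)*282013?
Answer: 727363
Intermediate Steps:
445350 - (-1)*282013 = 445350 - 1*(-282013) = 445350 + 282013 = 727363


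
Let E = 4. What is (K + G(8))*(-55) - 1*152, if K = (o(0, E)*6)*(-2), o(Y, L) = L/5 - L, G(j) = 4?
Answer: -2484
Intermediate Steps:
o(Y, L) = -4*L/5 (o(Y, L) = L*(⅕) - L = L/5 - L = -4*L/5)
K = 192/5 (K = (-⅘*4*6)*(-2) = -16/5*6*(-2) = -96/5*(-2) = 192/5 ≈ 38.400)
(K + G(8))*(-55) - 1*152 = (192/5 + 4)*(-55) - 1*152 = (212/5)*(-55) - 152 = -2332 - 152 = -2484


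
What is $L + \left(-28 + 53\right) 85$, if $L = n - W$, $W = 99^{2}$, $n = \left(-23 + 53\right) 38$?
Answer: $-6536$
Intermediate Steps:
$n = 1140$ ($n = 30 \cdot 38 = 1140$)
$W = 9801$
$L = -8661$ ($L = 1140 - 9801 = -8661$)
$L + \left(-28 + 53\right) 85 = -8661 + \left(-28 + 53\right) 85 = -8661 + 25 \cdot 85 = -8661 + 2125 = -6536$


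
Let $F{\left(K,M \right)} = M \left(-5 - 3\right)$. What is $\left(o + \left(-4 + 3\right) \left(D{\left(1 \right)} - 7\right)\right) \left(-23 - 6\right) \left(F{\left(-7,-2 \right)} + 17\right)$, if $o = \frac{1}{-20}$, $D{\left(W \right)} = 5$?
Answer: $- \frac{37323}{20} \approx -1866.2$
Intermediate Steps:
$o = - \frac{1}{20} \approx -0.05$
$F{\left(K,M \right)} = - 8 M$ ($F{\left(K,M \right)} = M \left(-8\right) = - 8 M$)
$\left(o + \left(-4 + 3\right) \left(D{\left(1 \right)} - 7\right)\right) \left(-23 - 6\right) \left(F{\left(-7,-2 \right)} + 17\right) = \left(- \frac{1}{20} + \left(-4 + 3\right) \left(5 - 7\right)\right) \left(-23 - 6\right) \left(\left(-8\right) \left(-2\right) + 17\right) = \left(- \frac{1}{20} - -2\right) \left(-29\right) \left(16 + 17\right) = \left(- \frac{1}{20} + 2\right) \left(-29\right) 33 = \frac{39}{20} \left(-29\right) 33 = \left(- \frac{1131}{20}\right) 33 = - \frac{37323}{20}$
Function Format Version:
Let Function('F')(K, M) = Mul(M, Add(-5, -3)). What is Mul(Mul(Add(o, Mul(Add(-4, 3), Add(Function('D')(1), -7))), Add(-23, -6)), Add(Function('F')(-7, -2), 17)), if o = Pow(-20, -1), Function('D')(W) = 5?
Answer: Rational(-37323, 20) ≈ -1866.2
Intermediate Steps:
o = Rational(-1, 20) ≈ -0.050000
Function('F')(K, M) = Mul(-8, M) (Function('F')(K, M) = Mul(M, -8) = Mul(-8, M))
Mul(Mul(Add(o, Mul(Add(-4, 3), Add(Function('D')(1), -7))), Add(-23, -6)), Add(Function('F')(-7, -2), 17)) = Mul(Mul(Add(Rational(-1, 20), Mul(Add(-4, 3), Add(5, -7))), Add(-23, -6)), Add(Mul(-8, -2), 17)) = Mul(Mul(Add(Rational(-1, 20), Mul(-1, -2)), -29), Add(16, 17)) = Mul(Mul(Add(Rational(-1, 20), 2), -29), 33) = Mul(Mul(Rational(39, 20), -29), 33) = Mul(Rational(-1131, 20), 33) = Rational(-37323, 20)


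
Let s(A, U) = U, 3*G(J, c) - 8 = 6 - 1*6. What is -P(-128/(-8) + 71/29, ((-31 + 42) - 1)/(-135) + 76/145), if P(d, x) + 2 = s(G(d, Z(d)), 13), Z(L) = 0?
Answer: -11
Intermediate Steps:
G(J, c) = 8/3 (G(J, c) = 8/3 + (6 - 1*6)/3 = 8/3 + (6 - 6)/3 = 8/3 + (1/3)*0 = 8/3 + 0 = 8/3)
P(d, x) = 11 (P(d, x) = -2 + 13 = 11)
-P(-128/(-8) + 71/29, ((-31 + 42) - 1)/(-135) + 76/145) = -1*11 = -11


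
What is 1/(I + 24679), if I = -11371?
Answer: 1/13308 ≈ 7.5143e-5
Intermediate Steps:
1/(I + 24679) = 1/(-11371 + 24679) = 1/13308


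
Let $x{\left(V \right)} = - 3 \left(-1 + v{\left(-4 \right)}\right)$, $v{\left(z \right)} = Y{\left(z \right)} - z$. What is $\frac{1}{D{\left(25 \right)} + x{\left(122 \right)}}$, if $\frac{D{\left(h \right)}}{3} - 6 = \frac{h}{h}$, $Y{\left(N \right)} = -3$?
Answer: $\frac{1}{21} \approx 0.047619$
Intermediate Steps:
$v{\left(z \right)} = -3 - z$
$x{\left(V \right)} = 0$ ($x{\left(V \right)} = - 3 \left(-1 - -1\right) = - 3 \left(-1 + \left(-3 + 4\right)\right) = - 3 \left(-1 + 1\right) = \left(-3\right) 0 = 0$)
$D{\left(h \right)} = 21$ ($D{\left(h \right)} = 18 + 3 \frac{h}{h} = 18 + 3 \cdot 1 = 18 + 3 = 21$)
$\frac{1}{D{\left(25 \right)} + x{\left(122 \right)}} = \frac{1}{21 + 0} = \frac{1}{21}$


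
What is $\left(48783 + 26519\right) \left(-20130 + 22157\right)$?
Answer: $152637154$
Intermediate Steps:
$\left(48783 + 26519\right) \left(-20130 + 22157\right) = 75302 \cdot 2027 = 152637154$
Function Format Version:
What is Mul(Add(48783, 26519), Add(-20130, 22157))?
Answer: 152637154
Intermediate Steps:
Mul(Add(48783, 26519), Add(-20130, 22157)) = Mul(75302, 2027) = 152637154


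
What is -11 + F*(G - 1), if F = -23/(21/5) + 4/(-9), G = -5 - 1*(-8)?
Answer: -1439/63 ≈ -22.841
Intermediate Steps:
G = 3 (G = -5 + 8 = 3)
F = -373/63 (F = -23/(21*(⅕)) + 4*(-⅑) = -23/21/5 - 4/9 = -23*5/21 - 4/9 = -115/21 - 4/9 = -373/63 ≈ -5.9206)
-11 + F*(G - 1) = -11 - 373*(3 - 1)/63 = -11 - 373/63*2 = -11 - 746/63 = -1439/63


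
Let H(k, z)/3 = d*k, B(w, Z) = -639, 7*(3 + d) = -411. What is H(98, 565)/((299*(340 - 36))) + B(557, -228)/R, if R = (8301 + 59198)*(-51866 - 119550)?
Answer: -13120839704097/65731491165704 ≈ -0.19961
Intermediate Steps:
d = -432/7 (d = -3 + (1/7)*(-411) = -3 - 411/7 = -432/7 ≈ -61.714)
H(k, z) = -1296*k/7 (H(k, z) = 3*(-432*k/7) = -1296*k/7)
R = -11570408584 (R = 67499*(-171416) = -11570408584)
H(98, 565)/((299*(340 - 36))) + B(557, -228)/R = (-1296/7*98)/((299*(340 - 36))) - 639/(-11570408584) = -18144/(299*304) - 639*(-1/11570408584) = -18144/90896 + 639/11570408584 = -18144*1/90896 + 639/11570408584 = -1134/5681 + 639/11570408584 = -13120839704097/65731491165704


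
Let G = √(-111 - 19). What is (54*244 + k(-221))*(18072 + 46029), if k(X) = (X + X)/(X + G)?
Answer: 3182070176106/3767 + 2179434*I*√130/3767 ≈ 8.4472e+8 + 6596.6*I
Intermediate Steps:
G = I*√130 (G = √(-130) = I*√130 ≈ 11.402*I)
k(X) = 2*X/(X + I*√130) (k(X) = (X + X)/(X + I*√130) = (2*X)/(X + I*√130) = 2*X/(X + I*√130))
(54*244 + k(-221))*(18072 + 46029) = (54*244 + 2*(-221)/(-221 + I*√130))*(18072 + 46029) = (13176 - 442/(-221 + I*√130))*64101 = 844594776 - 28332642/(-221 + I*√130)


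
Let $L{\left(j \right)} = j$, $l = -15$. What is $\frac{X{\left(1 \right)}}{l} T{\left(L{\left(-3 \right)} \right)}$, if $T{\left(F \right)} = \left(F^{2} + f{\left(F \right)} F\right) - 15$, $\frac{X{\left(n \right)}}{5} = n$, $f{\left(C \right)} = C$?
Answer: $-1$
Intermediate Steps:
$X{\left(n \right)} = 5 n$
$T{\left(F \right)} = -15 + 2 F^{2}$ ($T{\left(F \right)} = \left(F^{2} + F F\right) - 15 = \left(F^{2} + F^{2}\right) - 15 = 2 F^{2} - 15 = -15 + 2 F^{2}$)
$\frac{X{\left(1 \right)}}{l} T{\left(L{\left(-3 \right)} \right)} = \frac{5 \cdot 1}{-15} \left(-15 + 2 \left(-3\right)^{2}\right) = 5 \left(- \frac{1}{15}\right) \left(-15 + 2 \cdot 9\right) = - \frac{-15 + 18}{3} = \left(- \frac{1}{3}\right) 3 = -1$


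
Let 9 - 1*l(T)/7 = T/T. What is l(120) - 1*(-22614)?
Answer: 22670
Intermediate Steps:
l(T) = 56 (l(T) = 63 - 7*T/T = 63 - 7*1 = 63 - 7 = 56)
l(120) - 1*(-22614) = 56 - 1*(-22614) = 56 + 22614 = 22670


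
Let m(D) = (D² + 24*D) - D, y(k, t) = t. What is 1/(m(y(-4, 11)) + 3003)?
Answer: 1/3377 ≈ 0.00029612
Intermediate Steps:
m(D) = D² + 23*D
1/(m(y(-4, 11)) + 3003) = 1/(11*(23 + 11) + 3003) = 1/(11*34 + 3003) = 1/(374 + 3003) = 1/3377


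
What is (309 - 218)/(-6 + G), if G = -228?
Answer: -7/18 ≈ -0.38889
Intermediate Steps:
(309 - 218)/(-6 + G) = (309 - 218)/(-6 - 228) = 91/(-234) = 91*(-1/234) = -7/18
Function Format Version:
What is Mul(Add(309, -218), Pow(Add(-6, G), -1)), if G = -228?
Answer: Rational(-7, 18) ≈ -0.38889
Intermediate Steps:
Mul(Add(309, -218), Pow(Add(-6, G), -1)) = Mul(Add(309, -218), Pow(Add(-6, -228), -1)) = Mul(91, Pow(-234, -1)) = Mul(91, Rational(-1, 234)) = Rational(-7, 18)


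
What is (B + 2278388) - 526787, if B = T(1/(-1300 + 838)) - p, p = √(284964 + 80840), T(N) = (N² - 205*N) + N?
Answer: 373868818093/213444 - 2*√91451 ≈ 1.7510e+6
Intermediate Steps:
T(N) = N² - 204*N
p = 2*√91451 (p = √365804 = 2*√91451 ≈ 604.82)
B = 94249/213444 - 2*√91451 (B = (-204 + 1/(-1300 + 838))/(-1300 + 838) - 2*√91451 = (-204 + 1/(-462))/(-462) - 2*√91451 = -(-204 - 1/462)/462 - 2*√91451 = -1/462*(-94249/462) - 2*√91451 = 94249/213444 - 2*√91451 ≈ -604.38)
(B + 2278388) - 526787 = ((94249/213444 - 2*√91451) + 2278388) - 526787 = (486308342521/213444 - 2*√91451) - 526787 = 373868818093/213444 - 2*√91451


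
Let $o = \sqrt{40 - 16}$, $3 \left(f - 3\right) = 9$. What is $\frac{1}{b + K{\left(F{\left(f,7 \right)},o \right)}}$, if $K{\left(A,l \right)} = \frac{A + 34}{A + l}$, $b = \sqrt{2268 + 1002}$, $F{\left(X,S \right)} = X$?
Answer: $\frac{3 + \sqrt{6}}{20 + \sqrt{3270} \left(3 + \sqrt{6}\right)} \approx 0.016433$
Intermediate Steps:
$f = 6$ ($f = 3 + \frac{1}{3} \cdot 9 = 3 + 3 = 6$)
$o = 2 \sqrt{6}$ ($o = \sqrt{24} = 2 \sqrt{6} \approx 4.899$)
$b = \sqrt{3270} \approx 57.184$
$K{\left(A,l \right)} = \frac{34 + A}{A + l}$
$\frac{1}{b + K{\left(F{\left(f,7 \right)},o \right)}} = \frac{1}{\sqrt{3270} + \frac{34 + 6}{6 + 2 \sqrt{6}}} = \frac{1}{\sqrt{3270} + \frac{1}{6 + 2 \sqrt{6}} \cdot 40} = \frac{1}{\sqrt{3270} + \frac{40}{6 + 2 \sqrt{6}}}$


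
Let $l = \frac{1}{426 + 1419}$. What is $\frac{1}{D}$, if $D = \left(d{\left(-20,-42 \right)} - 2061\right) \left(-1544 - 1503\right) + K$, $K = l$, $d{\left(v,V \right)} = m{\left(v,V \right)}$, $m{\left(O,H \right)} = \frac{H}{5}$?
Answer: $\frac{1845}{11633577022} \approx 1.5859 \cdot 10^{-7}$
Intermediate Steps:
$m{\left(O,H \right)} = \frac{H}{5}$ ($m{\left(O,H \right)} = H \frac{1}{5} = \frac{H}{5}$)
$d{\left(v,V \right)} = \frac{V}{5}$
$l = \frac{1}{1845} \approx 0.00054201$
$K = \frac{1}{1845} \approx 0.00054201$
$D = \frac{11633577022}{1845}$ ($D = \left(\frac{1}{5} \left(-42\right) - 2061\right) \left(-1544 - 1503\right) + \frac{1}{1845} = \left(- \frac{42}{5} - 2061\right) \left(-3047\right) + \frac{1}{1845} = \left(- \frac{10347}{5}\right) \left(-3047\right) + \frac{1}{1845} = \frac{31527309}{5} + \frac{1}{1845} = \frac{11633577022}{1845} \approx 6.3055 \cdot 10^{6}$)
$\frac{1}{D} = \frac{1}{\frac{11633577022}{1845}} = \frac{1845}{11633577022}$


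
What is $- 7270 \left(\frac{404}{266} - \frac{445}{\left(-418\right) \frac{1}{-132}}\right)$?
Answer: $\frac{134407760}{133} \approx 1.0106 \cdot 10^{6}$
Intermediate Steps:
$- 7270 \left(\frac{404}{266} - \frac{445}{\left(-418\right) \frac{1}{-132}}\right) = - 7270 \left(404 \cdot \frac{1}{266} - \frac{445}{\left(-418\right) \left(- \frac{1}{132}\right)}\right) = - 7270 \left(\frac{202}{133} - \frac{445}{\frac{19}{6}}\right) = - 7270 \left(\frac{202}{133} - \frac{2670}{19}\right) = \left(-7270\right) \left(- \frac{18488}{133}\right) = \frac{134407760}{133}$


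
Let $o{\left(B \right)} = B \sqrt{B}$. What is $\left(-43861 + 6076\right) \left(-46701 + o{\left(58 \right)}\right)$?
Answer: $1764597285 - 2191530 \sqrt{58} \approx 1.7479 \cdot 10^{9}$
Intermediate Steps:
$o{\left(B \right)} = B^{\frac{3}{2}}$
$\left(-43861 + 6076\right) \left(-46701 + o{\left(58 \right)}\right) = \left(-43861 + 6076\right) \left(-46701 + 58^{\frac{3}{2}}\right) = - 37785 \left(-46701 + 58 \sqrt{58}\right) = 1764597285 - 2191530 \sqrt{58}$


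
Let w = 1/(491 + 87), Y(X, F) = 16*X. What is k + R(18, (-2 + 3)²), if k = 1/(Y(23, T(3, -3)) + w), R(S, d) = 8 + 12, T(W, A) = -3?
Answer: 4254678/212705 ≈ 20.003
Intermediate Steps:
w = 1/578 ≈ 0.0017301
R(S, d) = 20
k = 578/212705 (k = 1/(16*23 + 1/578) = 1/(368 + 1/578) = 1/(212705/578) = 578/212705 ≈ 0.0027174)
k + R(18, (-2 + 3)²) = 578/212705 + 20 = 4254678/212705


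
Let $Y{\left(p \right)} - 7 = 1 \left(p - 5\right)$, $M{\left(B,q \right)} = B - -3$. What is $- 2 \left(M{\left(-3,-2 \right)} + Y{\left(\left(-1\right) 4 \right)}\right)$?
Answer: $4$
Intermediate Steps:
$M{\left(B,q \right)} = 3 + B$ ($M{\left(B,q \right)} = B + 3 = 3 + B$)
$Y{\left(p \right)} = 2 + p$ ($Y{\left(p \right)} = 7 + 1 \left(p - 5\right) = 7 + 1 \left(-5 + p\right) = 7 + \left(-5 + p\right) = 2 + p$)
$- 2 \left(M{\left(-3,-2 \right)} + Y{\left(\left(-1\right) 4 \right)}\right) = - 2 \left(\left(3 - 3\right) + \left(2 - 4\right)\right) = - 2 \left(0 + \left(2 - 4\right)\right) = - 2 \left(0 - 2\right) = \left(-2\right) \left(-2\right) = 4$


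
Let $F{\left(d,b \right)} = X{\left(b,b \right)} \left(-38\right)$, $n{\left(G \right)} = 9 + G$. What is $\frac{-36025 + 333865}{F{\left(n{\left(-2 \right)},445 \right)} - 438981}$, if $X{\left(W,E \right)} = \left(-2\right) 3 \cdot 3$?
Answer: $- \frac{99280}{146099} \approx -0.67954$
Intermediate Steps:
$X{\left(W,E \right)} = -18$ ($X{\left(W,E \right)} = \left(-6\right) 3 = -18$)
$F{\left(d,b \right)} = 684$ ($F{\left(d,b \right)} = \left(-18\right) \left(-38\right) = 684$)
$\frac{-36025 + 333865}{F{\left(n{\left(-2 \right)},445 \right)} - 438981} = \frac{-36025 + 333865}{684 - 438981} = \frac{297840}{-438297} = 297840 \left(- \frac{1}{438297}\right) = - \frac{99280}{146099}$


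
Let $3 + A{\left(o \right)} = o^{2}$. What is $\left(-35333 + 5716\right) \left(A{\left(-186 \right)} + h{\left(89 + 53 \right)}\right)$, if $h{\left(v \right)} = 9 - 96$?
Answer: $-1021964202$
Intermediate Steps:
$h{\left(v \right)} = -87$
$A{\left(o \right)} = -3 + o^{2}$
$\left(-35333 + 5716\right) \left(A{\left(-186 \right)} + h{\left(89 + 53 \right)}\right) = \left(-35333 + 5716\right) \left(\left(-3 + \left(-186\right)^{2}\right) - 87\right) = - 29617 \left(\left(-3 + 34596\right) - 87\right) = - 29617 \left(34593 - 87\right) = \left(-29617\right) 34506 = -1021964202$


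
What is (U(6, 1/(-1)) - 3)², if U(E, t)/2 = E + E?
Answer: 441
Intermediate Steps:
U(E, t) = 4*E (U(E, t) = 2*(E + E) = 2*(2*E) = 4*E)
(U(6, 1/(-1)) - 3)² = (4*6 - 3)² = (24 - 3)² = 21² = 441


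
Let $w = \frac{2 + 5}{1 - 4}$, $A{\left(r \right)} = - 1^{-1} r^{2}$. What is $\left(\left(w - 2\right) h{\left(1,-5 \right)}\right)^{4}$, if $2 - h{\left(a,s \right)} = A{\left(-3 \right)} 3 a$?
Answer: $\frac{20200652641}{81} \approx 2.4939 \cdot 10^{8}$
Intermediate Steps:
$A{\left(r \right)} = - r^{2}$ ($A{\left(r \right)} = \left(-1\right) 1 r^{2} = - r^{2}$)
$h{\left(a,s \right)} = 2 + 27 a$ ($h{\left(a,s \right)} = 2 - - \left(-3\right)^{2} \cdot 3 a = 2 - \left(-1\right) 9 \cdot 3 a = 2 - \left(-9\right) 3 a = 2 - - 27 a = 2 + 27 a$)
$w = - \frac{7}{3}$ ($w = \frac{7}{-3} = 7 \left(- \frac{1}{3}\right) = - \frac{7}{3} \approx -2.3333$)
$\left(\left(w - 2\right) h{\left(1,-5 \right)}\right)^{4} = \left(\left(- \frac{7}{3} - 2\right) \left(2 + 27 \cdot 1\right)\right)^{4} = \left(- \frac{13 \left(2 + 27\right)}{3}\right)^{4} = \left(\left(- \frac{13}{3}\right) 29\right)^{4} = \left(- \frac{377}{3}\right)^{4} = \frac{20200652641}{81}$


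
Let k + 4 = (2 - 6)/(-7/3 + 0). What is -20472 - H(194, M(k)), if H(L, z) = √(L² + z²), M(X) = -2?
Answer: -20472 - 2*√9410 ≈ -20666.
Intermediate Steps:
k = -16/7 (k = -4 + (2 - 6)/(-7/3 + 0) = -4 - 4/(-7*⅓ + 0) = -4 - 4/(-7/3 + 0) = -4 - 4/(-7/3) = -4 - 4*(-3/7) = -4 + 12/7 = -16/7 ≈ -2.2857)
-20472 - H(194, M(k)) = -20472 - √(194² + (-2)²) = -20472 - √(37636 + 4) = -20472 - √37640 = -20472 - 2*√9410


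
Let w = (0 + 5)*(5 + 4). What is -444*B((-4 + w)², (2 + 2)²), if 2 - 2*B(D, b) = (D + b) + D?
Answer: 749472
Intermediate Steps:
w = 45 (w = 5*9 = 45)
B(D, b) = 1 - D - b/2 (B(D, b) = 1 - ((D + b) + D)/2 = 1 - (b + 2*D)/2 = 1 + (-D - b/2) = 1 - D - b/2)
-444*B((-4 + w)², (2 + 2)²) = -444*(1 - (-4 + 45)² - (2 + 2)²/2) = -444*(1 - 1*41² - ½*4²) = -444*(1 - 1*1681 - ½*16) = -444*(1 - 1681 - 8) = -444*(-1688) = 749472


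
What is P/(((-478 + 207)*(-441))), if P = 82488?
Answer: 3928/5691 ≈ 0.69021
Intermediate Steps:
P/(((-478 + 207)*(-441))) = 82488/(((-478 + 207)*(-441))) = 82488/((-271*(-441))) = 82488/119511 = 82488*(1/119511) = 3928/5691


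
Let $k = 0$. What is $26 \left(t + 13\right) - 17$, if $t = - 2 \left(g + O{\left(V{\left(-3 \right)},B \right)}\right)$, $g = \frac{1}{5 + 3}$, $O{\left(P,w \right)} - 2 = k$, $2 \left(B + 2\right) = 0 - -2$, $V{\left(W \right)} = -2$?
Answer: $\frac{421}{2} \approx 210.5$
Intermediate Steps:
$B = -1$ ($B = -2 + \frac{0 - -2}{2} = -2 + \frac{0 + 2}{2} = -2 + \frac{1}{2} \cdot 2 = -2 + 1 = -1$)
$O{\left(P,w \right)} = 2$ ($O{\left(P,w \right)} = 2 + 0 = 2$)
$g = \frac{1}{8} \approx 0.125$
$t = - \frac{17}{4}$ ($t = - 2 \left(\frac{1}{8} + 2\right) = \left(-2\right) \frac{17}{8} = - \frac{17}{4} \approx -4.25$)
$26 \left(t + 13\right) - 17 = 26 \left(- \frac{17}{4} + 13\right) - 17 = 26 \cdot \frac{35}{4} - 17 = \frac{455}{2} - 17 = \frac{421}{2}$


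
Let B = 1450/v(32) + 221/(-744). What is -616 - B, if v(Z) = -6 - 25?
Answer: -423283/744 ≈ -568.93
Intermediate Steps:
v(Z) = -31
B = -35021/744 (B = 1450/(-31) + 221/(-744) = 1450*(-1/31) + 221*(-1/744) = -1450/31 - 221/744 = -35021/744 ≈ -47.071)
-616 - B = -616 - 1*(-35021/744) = -616 + 35021/744 = -423283/744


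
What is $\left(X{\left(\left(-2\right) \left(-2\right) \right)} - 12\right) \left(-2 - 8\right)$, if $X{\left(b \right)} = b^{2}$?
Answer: $-40$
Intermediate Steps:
$\left(X{\left(\left(-2\right) \left(-2\right) \right)} - 12\right) \left(-2 - 8\right) = \left(\left(\left(-2\right) \left(-2\right)\right)^{2} - 12\right) \left(-2 - 8\right) = \left(4^{2} - 12\right) \left(-2 - 8\right) = \left(16 - 12\right) \left(-10\right) = 4 \left(-10\right) = -40$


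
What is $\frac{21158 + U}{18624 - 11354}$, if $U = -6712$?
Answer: $\frac{7223}{3635} \approx 1.9871$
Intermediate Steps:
$\frac{21158 + U}{18624 - 11354} = \frac{21158 - 6712}{18624 - 11354} = \frac{14446}{7270} = 14446 \cdot \frac{1}{7270} = \frac{7223}{3635}$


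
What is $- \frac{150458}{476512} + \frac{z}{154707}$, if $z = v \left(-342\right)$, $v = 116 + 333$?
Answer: $- \frac{16074855917}{12286623664} \approx -1.3083$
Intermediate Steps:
$v = 449$
$z = -153558$ ($z = 449 \left(-342\right) = -153558$)
$- \frac{150458}{476512} + \frac{z}{154707} = - \frac{150458}{476512} - \frac{153558}{154707} = \left(-150458\right) \frac{1}{476512} - \frac{51186}{51569} = - \frac{75229}{238256} - \frac{51186}{51569} = - \frac{16074855917}{12286623664}$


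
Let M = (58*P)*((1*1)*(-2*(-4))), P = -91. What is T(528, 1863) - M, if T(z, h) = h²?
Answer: 3512993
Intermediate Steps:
M = -42224 (M = (58*(-91))*((1*1)*(-2*(-4))) = -5278*8 = -42224)
T(528, 1863) - M = 1863² - 1*(-42224) = 3470769 + 42224 = 3512993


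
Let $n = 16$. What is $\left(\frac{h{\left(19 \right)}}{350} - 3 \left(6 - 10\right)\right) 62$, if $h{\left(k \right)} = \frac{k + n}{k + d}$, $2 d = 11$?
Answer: $\frac{182342}{245} \approx 744.25$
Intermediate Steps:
$d = \frac{11}{2}$ ($d = \frac{1}{2} \cdot 11 = \frac{11}{2} \approx 5.5$)
$h{\left(k \right)} = \frac{16 + k}{\frac{11}{2} + k}$ ($h{\left(k \right)} = \frac{k + 16}{k + \frac{11}{2}} = \frac{16 + k}{\frac{11}{2} + k}$)
$\left(\frac{h{\left(19 \right)}}{350} - 3 \left(6 - 10\right)\right) 62 = \left(\frac{2 \frac{1}{11 + 2 \cdot 19} \left(16 + 19\right)}{350} - 3 \left(6 - 10\right)\right) 62 = \left(2 \frac{1}{11 + 38} \cdot 35 \cdot \frac{1}{350} - -12\right) 62 = \left(2 \cdot \frac{1}{49} \cdot 35 \cdot \frac{1}{350} + 12\right) 62 = \left(\frac{10}{7} \cdot \frac{1}{350} + 12\right) 62 = \left(\frac{1}{245} + 12\right) 62 = \frac{2941}{245} \cdot 62 = \frac{182342}{245}$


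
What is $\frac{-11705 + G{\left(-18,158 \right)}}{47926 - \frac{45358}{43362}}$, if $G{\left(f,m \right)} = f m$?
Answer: $- \frac{315436869}{1039060927} \approx -0.30358$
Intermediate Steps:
$\frac{-11705 + G{\left(-18,158 \right)}}{47926 - \frac{45358}{43362}} = \frac{-11705 - 2844}{47926 - \frac{45358}{43362}} = \frac{-11705 - 2844}{47926 - \frac{22679}{21681}} = - \frac{14549}{47926 - \frac{22679}{21681}} = - \frac{14549}{\frac{1039060927}{21681}} = \left(-14549\right) \frac{21681}{1039060927} = - \frac{315436869}{1039060927}$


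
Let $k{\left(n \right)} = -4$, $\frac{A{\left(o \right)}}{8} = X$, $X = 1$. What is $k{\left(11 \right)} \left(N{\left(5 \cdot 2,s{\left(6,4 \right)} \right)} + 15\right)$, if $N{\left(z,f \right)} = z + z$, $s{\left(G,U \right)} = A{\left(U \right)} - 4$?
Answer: $-140$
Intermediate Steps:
$A{\left(o \right)} = 8$ ($A{\left(o \right)} = 8 \cdot 1 = 8$)
$s{\left(G,U \right)} = 4$ ($s{\left(G,U \right)} = 8 - 4 = 4$)
$N{\left(z,f \right)} = 2 z$
$k{\left(11 \right)} \left(N{\left(5 \cdot 2,s{\left(6,4 \right)} \right)} + 15\right) = - 4 \left(2 \cdot 5 \cdot 2 + 15\right) = - 4 \left(2 \cdot 10 + 15\right) = - 4 \left(20 + 15\right) = \left(-4\right) 35 = -140$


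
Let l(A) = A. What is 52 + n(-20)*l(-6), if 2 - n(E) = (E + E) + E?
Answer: -320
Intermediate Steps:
n(E) = 2 - 3*E (n(E) = 2 - ((E + E) + E) = 2 - (2*E + E) = 2 - 3*E)
52 + n(-20)*l(-6) = 52 + (2 - 3*(-20))*(-6) = 52 + (2 + 60)*(-6) = 52 + 62*(-6) = 52 - 372 = -320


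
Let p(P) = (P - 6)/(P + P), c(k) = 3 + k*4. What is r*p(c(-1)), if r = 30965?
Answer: 216755/2 ≈ 1.0838e+5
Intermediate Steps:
c(k) = 3 + 4*k
p(P) = (-6 + P)/(2*P) (p(P) = (-6 + P)/((2*P)) = (-6 + P)*(1/(2*P)) = (-6 + P)/(2*P))
r*p(c(-1)) = 30965*((-6 + (3 + 4*(-1)))/(2*(3 + 4*(-1)))) = 30965*((-6 + (3 - 4))/(2*(3 - 4))) = 30965*((1/2)*(-6 - 1)/(-1)) = 30965*((1/2)*(-1)*(-7)) = 30965*(7/2) = 216755/2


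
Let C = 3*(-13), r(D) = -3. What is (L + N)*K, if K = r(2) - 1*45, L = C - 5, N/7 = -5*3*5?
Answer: 27312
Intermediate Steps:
C = -39
N = -525 (N = 7*(-5*3*5) = 7*(-15*5) = 7*(-75) = -525)
L = -44 (L = -39 - 5 = -44)
K = -48 (K = -3 - 1*45 = -3 - 45 = -48)
(L + N)*K = (-44 - 525)*(-48) = -569*(-48) = 27312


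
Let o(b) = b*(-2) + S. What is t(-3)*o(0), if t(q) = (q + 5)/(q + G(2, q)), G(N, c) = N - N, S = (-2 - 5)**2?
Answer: -98/3 ≈ -32.667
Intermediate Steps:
S = 49 (S = (-7)**2 = 49)
o(b) = 49 - 2*b (o(b) = b*(-2) + 49 = -2*b + 49 = 49 - 2*b)
G(N, c) = 0
t(q) = (5 + q)/q (t(q) = (q + 5)/(q + 0) = (5 + q)/q)
t(-3)*o(0) = ((5 - 3)/(-3))*(49 - 2*0) = (-1/3*2)*(49 + 0) = -2/3*49 = -98/3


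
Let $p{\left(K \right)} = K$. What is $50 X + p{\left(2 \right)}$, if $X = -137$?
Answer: $-6848$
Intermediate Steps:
$50 X + p{\left(2 \right)} = 50 \left(-137\right) + 2 = -6850 + 2 = -6848$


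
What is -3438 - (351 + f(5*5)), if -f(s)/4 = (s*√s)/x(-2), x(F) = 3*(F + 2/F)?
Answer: -34601/9 ≈ -3844.6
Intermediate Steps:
x(F) = 3*F + 6/F
f(s) = 4*s^(3/2)/9 (f(s) = -4*s*√s/(3*(-2) + 6/(-2)) = -4*s^(3/2)/(-6 + 6*(-½)) = -4*s^(3/2)/(-6 - 3) = -4*s^(3/2)/(-9) = -4*s^(3/2)*(-1)/9 = -(-4)*s^(3/2)/9 = 4*s^(3/2)/9)
-3438 - (351 + f(5*5)) = -3438 - (351 + 4*(5*5)^(3/2)/9) = -3438 - (351 + 4*25^(3/2)/9) = -3438 - (351 + (4/9)*125) = -3438 - (351 + 500/9) = -3438 - 1*3659/9 = -3438 - 3659/9 = -34601/9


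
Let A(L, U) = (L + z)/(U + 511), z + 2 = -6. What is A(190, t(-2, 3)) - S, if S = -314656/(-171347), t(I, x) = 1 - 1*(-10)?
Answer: -66532639/44721567 ≈ -1.4877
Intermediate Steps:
t(I, x) = 11 (t(I, x) = 1 + 10 = 11)
z = -8 (z = -2 - 6 = -8)
S = 314656/171347 (S = -314656*(-1/171347) = 314656/171347 ≈ 1.8364)
A(L, U) = (-8 + L)/(511 + U) (A(L, U) = (L - 8)/(U + 511) = (-8 + L)/(511 + U))
A(190, t(-2, 3)) - S = (-8 + 190)/(511 + 11) - 1*314656/171347 = 182/522 - 314656/171347 = (1/522)*182 - 314656/171347 = 91/261 - 314656/171347 = -66532639/44721567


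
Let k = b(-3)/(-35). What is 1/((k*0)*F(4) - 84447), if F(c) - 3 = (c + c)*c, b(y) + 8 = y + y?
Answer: -1/84447 ≈ -1.1842e-5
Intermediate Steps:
b(y) = -8 + 2*y (b(y) = -8 + (y + y) = -8 + 2*y)
F(c) = 3 + 2*c² (F(c) = 3 + (c + c)*c = 3 + (2*c)*c = 3 + 2*c²)
k = ⅖ (k = (-8 + 2*(-3))/(-35) = (-8 - 6)*(-1/35) = -14*(-1/35) = ⅖ ≈ 0.40000)
1/((k*0)*F(4) - 84447) = 1/(((⅖)*0)*(3 + 2*4²) - 84447) = 1/(0*(3 + 2*16) - 84447) = 1/(0*(3 + 32) - 84447) = 1/(0*35 - 84447) = 1/(0 - 84447) = 1/(-84447) = -1/84447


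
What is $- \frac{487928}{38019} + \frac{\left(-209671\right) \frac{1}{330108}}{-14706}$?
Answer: $- \frac{41555645695235}{3237997021416} \approx -12.834$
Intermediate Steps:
$- \frac{487928}{38019} + \frac{\left(-209671\right) \frac{1}{330108}}{-14706} = \left(-487928\right) \frac{1}{38019} + \left(-209671\right) \frac{1}{330108} \left(- \frac{1}{14706}\right) = - \frac{487928}{38019} - - \frac{209671}{4854568248} = - \frac{487928}{38019} + \frac{209671}{4854568248} = - \frac{41555645695235}{3237997021416}$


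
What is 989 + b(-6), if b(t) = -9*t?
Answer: 1043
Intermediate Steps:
989 + b(-6) = 989 - 9*(-6) = 989 + 54 = 1043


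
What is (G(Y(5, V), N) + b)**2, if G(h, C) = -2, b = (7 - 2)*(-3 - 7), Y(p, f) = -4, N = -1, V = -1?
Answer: 2704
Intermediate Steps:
b = -50 (b = 5*(-10) = -50)
(G(Y(5, V), N) + b)**2 = (-2 - 50)**2 = (-52)**2 = 2704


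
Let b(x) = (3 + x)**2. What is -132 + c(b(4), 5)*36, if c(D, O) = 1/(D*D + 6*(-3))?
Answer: -314520/2383 ≈ -131.98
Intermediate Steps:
c(D, O) = 1/(-18 + D**2) (c(D, O) = 1/(D**2 - 18) = 1/(-18 + D**2))
-132 + c(b(4), 5)*36 = -132 + 36/(-18 + ((3 + 4)**2)**2) = -132 + 36/(-18 + (7**2)**2) = -132 + 36/(-18 + 49**2) = -132 + 36/(-18 + 2401) = -132 + 36/2383 = -314520/2383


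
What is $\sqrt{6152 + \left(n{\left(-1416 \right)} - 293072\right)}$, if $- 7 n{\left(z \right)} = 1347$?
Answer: $\frac{i \sqrt{14068509}}{7} \approx 535.83 i$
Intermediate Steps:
$n{\left(z \right)} = - \frac{1347}{7}$ ($n{\left(z \right)} = \left(- \frac{1}{7}\right) 1347 = - \frac{1347}{7}$)
$\sqrt{6152 + \left(n{\left(-1416 \right)} - 293072\right)} = \sqrt{6152 - \frac{2052851}{7}} = \sqrt{- \frac{2009787}{7}} = \frac{i \sqrt{14068509}}{7}$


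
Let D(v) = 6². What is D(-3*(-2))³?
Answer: 46656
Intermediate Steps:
D(v) = 36
D(-3*(-2))³ = 36³ = 46656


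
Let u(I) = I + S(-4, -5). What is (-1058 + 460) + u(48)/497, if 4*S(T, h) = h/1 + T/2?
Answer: -1188639/1988 ≈ -597.91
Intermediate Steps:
S(T, h) = h/4 + T/8 (S(T, h) = (h/1 + T/2)/4 = (h*1 + T*(1/2))/4 = (h + T/2)/4 = h/4 + T/8)
u(I) = -7/4 + I (u(I) = I + ((1/4)*(-5) + (1/8)*(-4)) = I + (-5/4 - 1/2) = I - 7/4 = -7/4 + I)
(-1058 + 460) + u(48)/497 = (-1058 + 460) + (-7/4 + 48)/497 = -598 + (185/4)*(1/497) = -598 + 185/1988 = -1188639/1988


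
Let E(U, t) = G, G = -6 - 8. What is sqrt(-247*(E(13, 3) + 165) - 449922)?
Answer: I*sqrt(487219) ≈ 698.01*I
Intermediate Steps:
G = -14
E(U, t) = -14
sqrt(-247*(E(13, 3) + 165) - 449922) = sqrt(-247*(-14 + 165) - 449922) = sqrt(-247*151 - 449922) = sqrt(-37297 - 449922) = sqrt(-487219) = I*sqrt(487219)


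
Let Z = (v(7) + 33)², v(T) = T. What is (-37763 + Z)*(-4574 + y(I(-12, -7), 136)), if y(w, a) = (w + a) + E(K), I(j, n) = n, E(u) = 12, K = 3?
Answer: 160310579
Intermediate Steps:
y(w, a) = 12 + a + w (y(w, a) = (w + a) + 12 = (a + w) + 12 = 12 + a + w)
Z = 1600 (Z = (7 + 33)² = 40² = 1600)
(-37763 + Z)*(-4574 + y(I(-12, -7), 136)) = (-37763 + 1600)*(-4574 + (12 + 136 - 7)) = -36163*(-4574 + 141) = -36163*(-4433) = 160310579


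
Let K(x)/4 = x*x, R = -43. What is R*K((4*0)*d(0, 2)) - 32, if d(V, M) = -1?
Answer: -32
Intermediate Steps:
K(x) = 4*x**2 (K(x) = 4*(x*x) = 4*x**2)
R*K((4*0)*d(0, 2)) - 32 = -172*((4*0)*(-1))**2 - 32 = -172*(0*(-1))**2 - 32 = -172*0**2 - 32 = -172*0 - 32 = -43*0 - 32 = 0 - 32 = -32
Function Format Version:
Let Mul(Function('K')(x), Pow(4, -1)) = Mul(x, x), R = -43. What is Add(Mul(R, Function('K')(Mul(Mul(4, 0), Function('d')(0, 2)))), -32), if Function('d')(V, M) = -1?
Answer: -32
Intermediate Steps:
Function('K')(x) = Mul(4, Pow(x, 2)) (Function('K')(x) = Mul(4, Mul(x, x)) = Mul(4, Pow(x, 2)))
Add(Mul(R, Function('K')(Mul(Mul(4, 0), Function('d')(0, 2)))), -32) = Add(Mul(-43, Mul(4, Pow(Mul(Mul(4, 0), -1), 2))), -32) = Add(Mul(-43, Mul(4, Pow(Mul(0, -1), 2))), -32) = Add(Mul(-43, Mul(4, Pow(0, 2))), -32) = Add(Mul(-43, Mul(4, 0)), -32) = Add(Mul(-43, 0), -32) = Add(0, -32) = -32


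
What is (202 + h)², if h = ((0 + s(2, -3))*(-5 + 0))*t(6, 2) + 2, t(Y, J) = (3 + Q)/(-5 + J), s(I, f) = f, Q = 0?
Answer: 35721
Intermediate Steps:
t(Y, J) = 3/(-5 + J) (t(Y, J) = (3 + 0)/(-5 + J) = 3/(-5 + J))
h = -13 (h = ((0 - 3)*(-5 + 0))*(3/(-5 + 2)) + 2 = (-3*(-5))*(3/(-3)) + 2 = 15*(3*(-⅓)) + 2 = 15*(-1) + 2 = -15 + 2 = -13)
(202 + h)² = (202 - 13)² = 189² = 35721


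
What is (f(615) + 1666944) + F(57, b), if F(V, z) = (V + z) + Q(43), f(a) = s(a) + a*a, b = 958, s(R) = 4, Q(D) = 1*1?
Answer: 2046189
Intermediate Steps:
Q(D) = 1
f(a) = 4 + a² (f(a) = 4 + a*a = 4 + a²)
F(V, z) = 1 + V + z (F(V, z) = (V + z) + 1 = 1 + V + z)
(f(615) + 1666944) + F(57, b) = ((4 + 615²) + 1666944) + (1 + 57 + 958) = ((4 + 378225) + 1666944) + 1016 = (378229 + 1666944) + 1016 = 2045173 + 1016 = 2046189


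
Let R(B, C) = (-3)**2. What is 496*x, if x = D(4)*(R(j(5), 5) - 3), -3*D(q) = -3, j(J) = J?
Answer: 2976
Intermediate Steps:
R(B, C) = 9
D(q) = 1 (D(q) = -1/3*(-3) = 1)
x = 6 (x = 1*(9 - 3) = 1*6 = 6)
496*x = 496*6 = 2976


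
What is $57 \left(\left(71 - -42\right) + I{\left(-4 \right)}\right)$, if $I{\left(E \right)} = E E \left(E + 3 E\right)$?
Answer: $-8151$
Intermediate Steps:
$I{\left(E \right)} = 4 E^{3}$ ($I{\left(E \right)} = E^{2} \cdot 4 E = 4 E^{3}$)
$57 \left(\left(71 - -42\right) + I{\left(-4 \right)}\right) = 57 \left(\left(71 - -42\right) + 4 \left(-4\right)^{3}\right) = 57 \left(\left(71 + 42\right) + 4 \left(-64\right)\right) = 57 \left(113 - 256\right) = 57 \left(-143\right) = -8151$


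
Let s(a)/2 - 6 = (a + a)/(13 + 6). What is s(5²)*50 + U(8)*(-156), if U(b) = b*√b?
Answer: 16400/19 - 2496*√2 ≈ -2666.7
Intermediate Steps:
U(b) = b^(3/2)
s(a) = 12 + 4*a/19 (s(a) = 12 + 2*((a + a)/(13 + 6)) = 12 + 2*((2*a)/19) = 12 + 2*((2*a)*(1/19)) = 12 + 2*(2*a/19) = 12 + 4*a/19)
s(5²)*50 + U(8)*(-156) = (12 + (4/19)*5²)*50 + 8^(3/2)*(-156) = (12 + (4/19)*25)*50 + (16*√2)*(-156) = (12 + 100/19)*50 - 2496*√2 = (328/19)*50 - 2496*√2 = 16400/19 - 2496*√2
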